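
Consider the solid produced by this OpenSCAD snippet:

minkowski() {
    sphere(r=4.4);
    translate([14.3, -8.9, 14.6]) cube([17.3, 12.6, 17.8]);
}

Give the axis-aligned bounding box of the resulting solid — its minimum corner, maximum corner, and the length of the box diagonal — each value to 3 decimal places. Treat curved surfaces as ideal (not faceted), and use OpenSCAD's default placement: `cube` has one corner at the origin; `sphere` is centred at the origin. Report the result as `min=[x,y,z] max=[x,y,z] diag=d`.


min=[9.900,-13.300,10.200] max=[36.000,8.100,36.800] diag=42.974

A = translate([14.3, -8.9, 14.6]) cube([17.3, 12.6, 17.8]) → bbox [14.3,-8.9,14.6] .. [31.6,3.7,32.4]
B = sphere(r=4.4) → bbox [-4.4,-4.4,-4.4] .. [4.4,4.4,4.4]
lo = A.lo+B.lo = [14.3-4.4, -8.9-4.4, 14.6-4.4] = [9.900,-13.300,10.200]
hi = A.hi+B.hi = [31.6+4.4, 3.7+4.4, 32.4+4.4] = [36.000,8.100,36.800]
diag = √(26.1²+21.4²+26.6²) = √1846.73 = 42.974


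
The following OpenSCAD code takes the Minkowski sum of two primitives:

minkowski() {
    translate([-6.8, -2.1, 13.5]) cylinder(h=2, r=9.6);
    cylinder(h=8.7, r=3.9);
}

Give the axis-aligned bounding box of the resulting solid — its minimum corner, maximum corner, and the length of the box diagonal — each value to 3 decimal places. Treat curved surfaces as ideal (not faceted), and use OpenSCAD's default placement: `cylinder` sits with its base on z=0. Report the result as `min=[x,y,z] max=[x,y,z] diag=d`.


min=[-20.300,-15.600,13.500] max=[6.700,11.400,24.200] diag=39.655

A = translate([-6.8, -2.1, 13.5]) cylinder(h=2, r=9.6) → bbox [-16.4,-11.7,13.5] .. [2.8,7.5,15.5]
B = cylinder(h=8.7, r=3.9) → bbox [-3.9,-3.9,0] .. [3.9,3.9,8.7]
lo = A.lo+B.lo = [-16.4-3.9, -11.7-3.9, 13.5+0] = [-20.300,-15.600,13.500]
hi = A.hi+B.hi = [2.8+3.9, 7.5+3.9, 15.5+8.7] = [6.700,11.400,24.200]
diag = √(27²+27²+10.7²) = √1572.49 = 39.655


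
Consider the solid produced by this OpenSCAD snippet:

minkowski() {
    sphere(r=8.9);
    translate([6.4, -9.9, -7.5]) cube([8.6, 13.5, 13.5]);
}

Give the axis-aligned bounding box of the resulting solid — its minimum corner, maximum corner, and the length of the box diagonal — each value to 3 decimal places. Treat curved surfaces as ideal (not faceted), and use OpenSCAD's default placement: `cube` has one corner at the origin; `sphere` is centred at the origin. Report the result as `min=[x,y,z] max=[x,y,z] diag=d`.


min=[-2.500,-18.800,-16.400] max=[23.900,12.500,14.900] diag=51.540

A = translate([6.4, -9.9, -7.5]) cube([8.6, 13.5, 13.5]) → bbox [6.4,-9.9,-7.5] .. [15,3.6,6]
B = sphere(r=8.9) → bbox [-8.9,-8.9,-8.9] .. [8.9,8.9,8.9]
lo = A.lo+B.lo = [6.4-8.9, -9.9-8.9, -7.5-8.9] = [-2.500,-18.800,-16.400]
hi = A.hi+B.hi = [15+8.9, 3.6+8.9, 6+8.9] = [23.900,12.500,14.900]
diag = √(26.4²+31.3²+31.3²) = √2656.34 = 51.540


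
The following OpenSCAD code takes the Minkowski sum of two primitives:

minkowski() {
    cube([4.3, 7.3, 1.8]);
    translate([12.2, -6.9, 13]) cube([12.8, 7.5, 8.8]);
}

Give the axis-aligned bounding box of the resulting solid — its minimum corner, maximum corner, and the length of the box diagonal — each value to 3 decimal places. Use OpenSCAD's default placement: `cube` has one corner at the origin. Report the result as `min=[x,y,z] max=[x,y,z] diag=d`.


A = translate([12.2, -6.9, 13]) cube([12.8, 7.5, 8.8]) → bbox [12.2,-6.9,13] .. [25,0.6,21.8]
B = cube([4.3, 7.3, 1.8]) → bbox [0,0,0] .. [4.3,7.3,1.8]
lo = A.lo+B.lo = [12.2+0, -6.9+0, 13+0] = [12.200,-6.900,13.000]
hi = A.hi+B.hi = [25+4.3, 0.6+7.3, 21.8+1.8] = [29.300,7.900,23.600]
diag = √(17.1²+14.8²+10.6²) = √623.81 = 24.976

min=[12.200,-6.900,13.000] max=[29.300,7.900,23.600] diag=24.976


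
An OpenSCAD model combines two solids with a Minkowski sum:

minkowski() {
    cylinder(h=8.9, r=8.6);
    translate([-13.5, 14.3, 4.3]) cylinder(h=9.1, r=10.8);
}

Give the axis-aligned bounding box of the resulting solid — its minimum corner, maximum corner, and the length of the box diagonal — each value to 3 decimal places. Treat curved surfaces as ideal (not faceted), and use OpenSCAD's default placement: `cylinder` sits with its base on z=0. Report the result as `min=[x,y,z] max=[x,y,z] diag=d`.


min=[-32.900,-5.100,4.300] max=[5.900,33.700,22.300] diag=57.748

A = translate([-13.5, 14.3, 4.3]) cylinder(h=9.1, r=10.8) → bbox [-24.3,3.5,4.3] .. [-2.7,25.1,13.4]
B = cylinder(h=8.9, r=8.6) → bbox [-8.6,-8.6,0] .. [8.6,8.6,8.9]
lo = A.lo+B.lo = [-24.3-8.6, 3.5-8.6, 4.3+0] = [-32.900,-5.100,4.300]
hi = A.hi+B.hi = [-2.7+8.6, 25.1+8.6, 13.4+8.9] = [5.900,33.700,22.300]
diag = √(38.8²+38.8²+18²) = √3334.88 = 57.748


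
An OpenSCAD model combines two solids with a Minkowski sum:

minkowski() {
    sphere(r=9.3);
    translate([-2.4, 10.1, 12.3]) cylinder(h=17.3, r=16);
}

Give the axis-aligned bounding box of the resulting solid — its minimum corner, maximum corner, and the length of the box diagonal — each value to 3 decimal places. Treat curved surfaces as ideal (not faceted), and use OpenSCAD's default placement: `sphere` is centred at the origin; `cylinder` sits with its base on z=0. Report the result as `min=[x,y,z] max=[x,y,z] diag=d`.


A = translate([-2.4, 10.1, 12.3]) cylinder(h=17.3, r=16) → bbox [-18.4,-5.9,12.3] .. [13.6,26.1,29.6]
B = sphere(r=9.3) → bbox [-9.3,-9.3,-9.3] .. [9.3,9.3,9.3]
lo = A.lo+B.lo = [-18.4-9.3, -5.9-9.3, 12.3-9.3] = [-27.700,-15.200,3.000]
hi = A.hi+B.hi = [13.6+9.3, 26.1+9.3, 29.6+9.3] = [22.900,35.400,38.900]
diag = √(50.6²+50.6²+35.9²) = √6409.53 = 80.060

min=[-27.700,-15.200,3.000] max=[22.900,35.400,38.900] diag=80.060


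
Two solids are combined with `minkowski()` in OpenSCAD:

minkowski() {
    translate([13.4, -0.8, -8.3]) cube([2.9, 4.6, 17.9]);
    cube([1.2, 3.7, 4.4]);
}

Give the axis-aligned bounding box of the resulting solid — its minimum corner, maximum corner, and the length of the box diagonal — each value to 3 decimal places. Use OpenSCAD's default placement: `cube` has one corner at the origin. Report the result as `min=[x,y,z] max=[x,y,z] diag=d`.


A = translate([13.4, -0.8, -8.3]) cube([2.9, 4.6, 17.9]) → bbox [13.4,-0.8,-8.3] .. [16.3,3.8,9.6]
B = cube([1.2, 3.7, 4.4]) → bbox [0,0,0] .. [1.2,3.7,4.4]
lo = A.lo+B.lo = [13.4+0, -0.8+0, -8.3+0] = [13.400,-0.800,-8.300]
hi = A.hi+B.hi = [16.3+1.2, 3.8+3.7, 9.6+4.4] = [17.500,7.500,14.000]
diag = √(4.1²+8.3²+22.3²) = √582.99 = 24.145

min=[13.400,-0.800,-8.300] max=[17.500,7.500,14.000] diag=24.145


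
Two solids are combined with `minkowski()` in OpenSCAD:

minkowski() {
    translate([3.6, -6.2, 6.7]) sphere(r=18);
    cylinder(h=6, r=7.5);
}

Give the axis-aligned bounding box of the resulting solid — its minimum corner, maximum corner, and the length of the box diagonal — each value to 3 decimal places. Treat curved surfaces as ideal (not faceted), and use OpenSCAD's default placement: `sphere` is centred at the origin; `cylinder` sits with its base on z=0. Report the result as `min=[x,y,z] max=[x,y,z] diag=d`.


min=[-21.900,-31.700,-11.300] max=[29.100,19.300,30.700] diag=83.463

A = translate([3.6, -6.2, 6.7]) sphere(r=18) → bbox [-14.4,-24.2,-11.3] .. [21.6,11.8,24.7]
B = cylinder(h=6, r=7.5) → bbox [-7.5,-7.5,0] .. [7.5,7.5,6]
lo = A.lo+B.lo = [-14.4-7.5, -24.2-7.5, -11.3+0] = [-21.900,-31.700,-11.300]
hi = A.hi+B.hi = [21.6+7.5, 11.8+7.5, 24.7+6] = [29.100,19.300,30.700]
diag = √(51²+51²+42²) = √6966 = 83.463


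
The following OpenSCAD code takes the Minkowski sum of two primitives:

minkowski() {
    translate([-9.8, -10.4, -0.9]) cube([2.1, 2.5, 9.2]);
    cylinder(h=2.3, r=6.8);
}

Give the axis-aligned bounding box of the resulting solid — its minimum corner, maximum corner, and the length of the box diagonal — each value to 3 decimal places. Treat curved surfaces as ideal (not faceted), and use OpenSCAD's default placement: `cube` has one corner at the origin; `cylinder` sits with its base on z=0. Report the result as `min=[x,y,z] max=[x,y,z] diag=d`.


A = translate([-9.8, -10.4, -0.9]) cube([2.1, 2.5, 9.2]) → bbox [-9.8,-10.4,-0.9] .. [-7.7,-7.9,8.3]
B = cylinder(h=2.3, r=6.8) → bbox [-6.8,-6.8,0] .. [6.8,6.8,2.3]
lo = A.lo+B.lo = [-9.8-6.8, -10.4-6.8, -0.9+0] = [-16.600,-17.200,-0.900]
hi = A.hi+B.hi = [-7.7+6.8, -7.9+6.8, 8.3+2.3] = [-0.900,-1.100,10.600]
diag = √(15.7²+16.1²+11.5²) = √637.95 = 25.258

min=[-16.600,-17.200,-0.900] max=[-0.900,-1.100,10.600] diag=25.258


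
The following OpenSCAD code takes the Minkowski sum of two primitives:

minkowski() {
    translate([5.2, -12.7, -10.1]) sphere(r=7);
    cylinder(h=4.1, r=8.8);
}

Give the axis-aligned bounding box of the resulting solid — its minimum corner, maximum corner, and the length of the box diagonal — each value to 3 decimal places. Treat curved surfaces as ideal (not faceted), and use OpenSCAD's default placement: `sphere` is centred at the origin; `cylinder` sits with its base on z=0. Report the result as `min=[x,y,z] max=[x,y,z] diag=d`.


min=[-10.600,-28.500,-17.100] max=[21.000,3.100,1.000] diag=48.215

A = translate([5.2, -12.7, -10.1]) sphere(r=7) → bbox [-1.8,-19.7,-17.1] .. [12.2,-5.7,-3.1]
B = cylinder(h=4.1, r=8.8) → bbox [-8.8,-8.8,0] .. [8.8,8.8,4.1]
lo = A.lo+B.lo = [-1.8-8.8, -19.7-8.8, -17.1+0] = [-10.600,-28.500,-17.100]
hi = A.hi+B.hi = [12.2+8.8, -5.7+8.8, -3.1+4.1] = [21.000,3.100,1.000]
diag = √(31.6²+31.6²+18.1²) = √2324.73 = 48.215


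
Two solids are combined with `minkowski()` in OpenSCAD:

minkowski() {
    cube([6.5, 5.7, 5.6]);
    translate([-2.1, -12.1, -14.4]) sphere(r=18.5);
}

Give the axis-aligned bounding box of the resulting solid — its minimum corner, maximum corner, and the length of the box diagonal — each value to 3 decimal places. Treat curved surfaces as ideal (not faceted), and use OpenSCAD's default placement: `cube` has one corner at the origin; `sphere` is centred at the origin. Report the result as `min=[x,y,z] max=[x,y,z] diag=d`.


A = translate([-2.1, -12.1, -14.4]) sphere(r=18.5) → bbox [-20.6,-30.6,-32.9] .. [16.4,6.4,4.1]
B = cube([6.5, 5.7, 5.6]) → bbox [0,0,0] .. [6.5,5.7,5.6]
lo = A.lo+B.lo = [-20.6+0, -30.6+0, -32.9+0] = [-20.600,-30.600,-32.900]
hi = A.hi+B.hi = [16.4+6.5, 6.4+5.7, 4.1+5.6] = [22.900,12.100,9.700]
diag = √(43.5²+42.7²+42.6²) = √5530.3 = 74.366

min=[-20.600,-30.600,-32.900] max=[22.900,12.100,9.700] diag=74.366


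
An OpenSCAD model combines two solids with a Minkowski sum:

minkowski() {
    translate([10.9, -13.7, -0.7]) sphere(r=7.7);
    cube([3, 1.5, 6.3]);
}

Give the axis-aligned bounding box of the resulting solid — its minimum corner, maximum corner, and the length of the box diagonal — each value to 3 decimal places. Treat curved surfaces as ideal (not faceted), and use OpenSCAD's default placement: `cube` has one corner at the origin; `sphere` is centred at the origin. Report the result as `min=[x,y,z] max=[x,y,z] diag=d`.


A = translate([10.9, -13.7, -0.7]) sphere(r=7.7) → bbox [3.2,-21.4,-8.4] .. [18.6,-6,7]
B = cube([3, 1.5, 6.3]) → bbox [0,0,0] .. [3,1.5,6.3]
lo = A.lo+B.lo = [3.2+0, -21.4+0, -8.4+0] = [3.200,-21.400,-8.400]
hi = A.hi+B.hi = [18.6+3, -6+1.5, 7+6.3] = [21.600,-4.500,13.300]
diag = √(18.4²+16.9²+21.7²) = √1095.06 = 33.092

min=[3.200,-21.400,-8.400] max=[21.600,-4.500,13.300] diag=33.092


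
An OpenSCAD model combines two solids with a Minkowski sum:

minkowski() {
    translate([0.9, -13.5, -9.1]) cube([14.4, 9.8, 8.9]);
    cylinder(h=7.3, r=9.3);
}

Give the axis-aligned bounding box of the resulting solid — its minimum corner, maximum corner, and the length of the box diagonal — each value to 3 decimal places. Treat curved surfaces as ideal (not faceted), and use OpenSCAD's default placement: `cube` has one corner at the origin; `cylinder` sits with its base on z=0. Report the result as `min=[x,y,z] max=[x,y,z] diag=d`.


min=[-8.400,-22.800,-9.100] max=[24.600,5.600,7.100] diag=46.454

A = translate([0.9, -13.5, -9.1]) cube([14.4, 9.8, 8.9]) → bbox [0.9,-13.5,-9.1] .. [15.3,-3.7,-0.2]
B = cylinder(h=7.3, r=9.3) → bbox [-9.3,-9.3,0] .. [9.3,9.3,7.3]
lo = A.lo+B.lo = [0.9-9.3, -13.5-9.3, -9.1+0] = [-8.400,-22.800,-9.100]
hi = A.hi+B.hi = [15.3+9.3, -3.7+9.3, -0.2+7.3] = [24.600,5.600,7.100]
diag = √(33²+28.4²+16.2²) = √2158 = 46.454


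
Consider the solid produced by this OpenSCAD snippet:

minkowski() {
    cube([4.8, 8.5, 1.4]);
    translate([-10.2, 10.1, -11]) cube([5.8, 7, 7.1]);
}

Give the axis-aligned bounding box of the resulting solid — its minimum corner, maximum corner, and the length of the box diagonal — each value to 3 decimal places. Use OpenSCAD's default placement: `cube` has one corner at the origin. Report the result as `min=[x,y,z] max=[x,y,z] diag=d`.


A = translate([-10.2, 10.1, -11]) cube([5.8, 7, 7.1]) → bbox [-10.2,10.1,-11] .. [-4.4,17.1,-3.9]
B = cube([4.8, 8.5, 1.4]) → bbox [0,0,0] .. [4.8,8.5,1.4]
lo = A.lo+B.lo = [-10.2+0, 10.1+0, -11+0] = [-10.200,10.100,-11.000]
hi = A.hi+B.hi = [-4.4+4.8, 17.1+8.5, -3.9+1.4] = [0.400,25.600,-2.500]
diag = √(10.6²+15.5²+8.5²) = √424.86 = 20.612

min=[-10.200,10.100,-11.000] max=[0.400,25.600,-2.500] diag=20.612


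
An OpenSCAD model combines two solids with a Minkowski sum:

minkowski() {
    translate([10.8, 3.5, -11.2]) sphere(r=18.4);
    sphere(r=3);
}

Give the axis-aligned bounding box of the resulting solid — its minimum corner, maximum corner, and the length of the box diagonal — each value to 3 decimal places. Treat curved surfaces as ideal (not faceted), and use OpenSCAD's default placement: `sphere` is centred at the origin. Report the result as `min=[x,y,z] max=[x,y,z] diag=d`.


A = translate([10.8, 3.5, -11.2]) sphere(r=18.4) → bbox [-7.6,-14.9,-29.6] .. [29.2,21.9,7.2]
B = sphere(r=3) → bbox [-3,-3,-3] .. [3,3,3]
lo = A.lo+B.lo = [-7.6-3, -14.9-3, -29.6-3] = [-10.600,-17.900,-32.600]
hi = A.hi+B.hi = [29.2+3, 21.9+3, 7.2+3] = [32.200,24.900,10.200]
diag = √(42.8²+42.8²+42.8²) = √5495.52 = 74.132

min=[-10.600,-17.900,-32.600] max=[32.200,24.900,10.200] diag=74.132


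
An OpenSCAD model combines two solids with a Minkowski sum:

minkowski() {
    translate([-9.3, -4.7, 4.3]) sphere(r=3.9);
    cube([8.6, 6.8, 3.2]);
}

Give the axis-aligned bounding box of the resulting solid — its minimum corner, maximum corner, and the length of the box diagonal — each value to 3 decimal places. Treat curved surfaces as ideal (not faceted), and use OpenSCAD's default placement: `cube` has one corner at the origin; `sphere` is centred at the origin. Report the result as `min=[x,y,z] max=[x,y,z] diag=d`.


A = translate([-9.3, -4.7, 4.3]) sphere(r=3.9) → bbox [-13.2,-8.6,0.4] .. [-5.4,-0.8,8.2]
B = cube([8.6, 6.8, 3.2]) → bbox [0,0,0] .. [8.6,6.8,3.2]
lo = A.lo+B.lo = [-13.2+0, -8.6+0, 0.4+0] = [-13.200,-8.600,0.400]
hi = A.hi+B.hi = [-5.4+8.6, -0.8+6.8, 8.2+3.2] = [3.200,6.000,11.400]
diag = √(16.4²+14.6²+11²) = √603.12 = 24.559

min=[-13.200,-8.600,0.400] max=[3.200,6.000,11.400] diag=24.559


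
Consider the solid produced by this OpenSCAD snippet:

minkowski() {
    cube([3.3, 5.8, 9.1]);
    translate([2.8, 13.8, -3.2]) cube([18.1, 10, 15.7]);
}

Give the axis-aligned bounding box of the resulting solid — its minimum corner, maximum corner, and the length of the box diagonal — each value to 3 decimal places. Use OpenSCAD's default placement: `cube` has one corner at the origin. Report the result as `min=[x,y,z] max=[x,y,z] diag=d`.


min=[2.800,13.800,-3.200] max=[24.200,29.600,21.600] diag=36.368

A = translate([2.8, 13.8, -3.2]) cube([18.1, 10, 15.7]) → bbox [2.8,13.8,-3.2] .. [20.9,23.8,12.5]
B = cube([3.3, 5.8, 9.1]) → bbox [0,0,0] .. [3.3,5.8,9.1]
lo = A.lo+B.lo = [2.8+0, 13.8+0, -3.2+0] = [2.800,13.800,-3.200]
hi = A.hi+B.hi = [20.9+3.3, 23.8+5.8, 12.5+9.1] = [24.200,29.600,21.600]
diag = √(21.4²+15.8²+24.8²) = √1322.64 = 36.368


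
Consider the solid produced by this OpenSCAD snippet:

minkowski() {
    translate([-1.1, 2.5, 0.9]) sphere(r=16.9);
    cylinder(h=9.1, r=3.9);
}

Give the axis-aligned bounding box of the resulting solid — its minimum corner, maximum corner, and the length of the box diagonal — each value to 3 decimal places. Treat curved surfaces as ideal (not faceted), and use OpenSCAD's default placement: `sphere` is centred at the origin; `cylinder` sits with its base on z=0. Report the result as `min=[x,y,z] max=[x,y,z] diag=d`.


min=[-21.900,-18.300,-16.000] max=[19.700,23.300,26.900] diag=72.812

A = translate([-1.1, 2.5, 0.9]) sphere(r=16.9) → bbox [-18,-14.4,-16] .. [15.8,19.4,17.8]
B = cylinder(h=9.1, r=3.9) → bbox [-3.9,-3.9,0] .. [3.9,3.9,9.1]
lo = A.lo+B.lo = [-18-3.9, -14.4-3.9, -16+0] = [-21.900,-18.300,-16.000]
hi = A.hi+B.hi = [15.8+3.9, 19.4+3.9, 17.8+9.1] = [19.700,23.300,26.900]
diag = √(41.6²+41.6²+42.9²) = √5301.53 = 72.812


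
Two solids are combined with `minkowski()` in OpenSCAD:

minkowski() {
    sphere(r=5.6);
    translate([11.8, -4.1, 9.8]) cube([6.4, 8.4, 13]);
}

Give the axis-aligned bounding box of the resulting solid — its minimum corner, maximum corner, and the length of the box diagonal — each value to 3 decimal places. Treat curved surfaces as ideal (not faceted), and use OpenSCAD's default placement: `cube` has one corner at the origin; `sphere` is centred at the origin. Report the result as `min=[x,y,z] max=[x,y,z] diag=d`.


min=[6.200,-9.700,4.200] max=[23.800,9.900,28.400] diag=35.771

A = translate([11.8, -4.1, 9.8]) cube([6.4, 8.4, 13]) → bbox [11.8,-4.1,9.8] .. [18.2,4.3,22.8]
B = sphere(r=5.6) → bbox [-5.6,-5.6,-5.6] .. [5.6,5.6,5.6]
lo = A.lo+B.lo = [11.8-5.6, -4.1-5.6, 9.8-5.6] = [6.200,-9.700,4.200]
hi = A.hi+B.hi = [18.2+5.6, 4.3+5.6, 22.8+5.6] = [23.800,9.900,28.400]
diag = √(17.6²+19.6²+24.2²) = √1279.56 = 35.771


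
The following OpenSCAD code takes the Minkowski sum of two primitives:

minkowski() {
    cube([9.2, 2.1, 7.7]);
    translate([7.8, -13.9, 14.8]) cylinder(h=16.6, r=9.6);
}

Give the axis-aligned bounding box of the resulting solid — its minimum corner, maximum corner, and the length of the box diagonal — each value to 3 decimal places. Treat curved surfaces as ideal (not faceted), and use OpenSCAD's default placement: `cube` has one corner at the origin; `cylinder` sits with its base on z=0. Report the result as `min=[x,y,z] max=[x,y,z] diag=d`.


A = translate([7.8, -13.9, 14.8]) cylinder(h=16.6, r=9.6) → bbox [-1.8,-23.5,14.8] .. [17.4,-4.3,31.4]
B = cube([9.2, 2.1, 7.7]) → bbox [0,0,0] .. [9.2,2.1,7.7]
lo = A.lo+B.lo = [-1.8+0, -23.5+0, 14.8+0] = [-1.800,-23.500,14.800]
hi = A.hi+B.hi = [17.4+9.2, -4.3+2.1, 31.4+7.7] = [26.600,-2.200,39.100]
diag = √(28.4²+21.3²+24.3²) = √1850.74 = 43.020

min=[-1.800,-23.500,14.800] max=[26.600,-2.200,39.100] diag=43.020


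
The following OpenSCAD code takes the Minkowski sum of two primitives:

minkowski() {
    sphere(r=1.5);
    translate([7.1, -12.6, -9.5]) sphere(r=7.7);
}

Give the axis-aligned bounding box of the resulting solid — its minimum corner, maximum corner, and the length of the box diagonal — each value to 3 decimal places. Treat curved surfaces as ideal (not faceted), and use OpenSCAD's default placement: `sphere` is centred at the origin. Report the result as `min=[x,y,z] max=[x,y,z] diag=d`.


A = translate([7.1, -12.6, -9.5]) sphere(r=7.7) → bbox [-0.6,-20.3,-17.2] .. [14.8,-4.9,-1.8]
B = sphere(r=1.5) → bbox [-1.5,-1.5,-1.5] .. [1.5,1.5,1.5]
lo = A.lo+B.lo = [-0.6-1.5, -20.3-1.5, -17.2-1.5] = [-2.100,-21.800,-18.700]
hi = A.hi+B.hi = [14.8+1.5, -4.9+1.5, -1.8+1.5] = [16.300,-3.400,-0.300]
diag = √(18.4²+18.4²+18.4²) = √1015.68 = 31.870

min=[-2.100,-21.800,-18.700] max=[16.300,-3.400,-0.300] diag=31.870


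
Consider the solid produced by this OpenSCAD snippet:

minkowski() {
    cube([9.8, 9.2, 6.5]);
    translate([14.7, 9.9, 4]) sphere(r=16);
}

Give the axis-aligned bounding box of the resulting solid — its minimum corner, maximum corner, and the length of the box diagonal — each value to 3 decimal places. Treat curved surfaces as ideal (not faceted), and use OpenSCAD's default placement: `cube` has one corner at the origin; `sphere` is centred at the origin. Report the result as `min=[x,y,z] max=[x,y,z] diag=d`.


min=[-1.300,-6.100,-12.000] max=[40.500,35.100,26.500] diag=70.192

A = translate([14.7, 9.9, 4]) sphere(r=16) → bbox [-1.3,-6.1,-12] .. [30.7,25.9,20]
B = cube([9.8, 9.2, 6.5]) → bbox [0,0,0] .. [9.8,9.2,6.5]
lo = A.lo+B.lo = [-1.3+0, -6.1+0, -12+0] = [-1.300,-6.100,-12.000]
hi = A.hi+B.hi = [30.7+9.8, 25.9+9.2, 20+6.5] = [40.500,35.100,26.500]
diag = √(41.8²+41.2²+38.5²) = √4926.93 = 70.192


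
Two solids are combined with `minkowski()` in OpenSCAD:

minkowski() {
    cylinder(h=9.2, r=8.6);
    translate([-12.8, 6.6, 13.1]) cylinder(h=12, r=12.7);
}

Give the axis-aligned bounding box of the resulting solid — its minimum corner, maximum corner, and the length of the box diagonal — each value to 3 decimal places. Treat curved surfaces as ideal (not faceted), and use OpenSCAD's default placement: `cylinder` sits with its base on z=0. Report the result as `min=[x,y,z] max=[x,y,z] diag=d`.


A = translate([-12.8, 6.6, 13.1]) cylinder(h=12, r=12.7) → bbox [-25.5,-6.1,13.1] .. [-0.1,19.3,25.1]
B = cylinder(h=9.2, r=8.6) → bbox [-8.6,-8.6,0] .. [8.6,8.6,9.2]
lo = A.lo+B.lo = [-25.5-8.6, -6.1-8.6, 13.1+0] = [-34.100,-14.700,13.100]
hi = A.hi+B.hi = [-0.1+8.6, 19.3+8.6, 25.1+9.2] = [8.500,27.900,34.300]
diag = √(42.6²+42.6²+21.2²) = √4078.96 = 63.867

min=[-34.100,-14.700,13.100] max=[8.500,27.900,34.300] diag=63.867


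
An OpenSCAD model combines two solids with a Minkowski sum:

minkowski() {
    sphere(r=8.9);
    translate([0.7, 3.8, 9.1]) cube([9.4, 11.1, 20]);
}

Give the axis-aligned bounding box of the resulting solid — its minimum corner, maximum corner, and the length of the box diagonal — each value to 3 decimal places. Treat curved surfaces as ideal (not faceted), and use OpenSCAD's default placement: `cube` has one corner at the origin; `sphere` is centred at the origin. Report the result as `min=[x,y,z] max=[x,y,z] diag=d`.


min=[-8.200,-5.100,0.200] max=[19.000,23.800,38.000] diag=54.808

A = translate([0.7, 3.8, 9.1]) cube([9.4, 11.1, 20]) → bbox [0.7,3.8,9.1] .. [10.1,14.9,29.1]
B = sphere(r=8.9) → bbox [-8.9,-8.9,-8.9] .. [8.9,8.9,8.9]
lo = A.lo+B.lo = [0.7-8.9, 3.8-8.9, 9.1-8.9] = [-8.200,-5.100,0.200]
hi = A.hi+B.hi = [10.1+8.9, 14.9+8.9, 29.1+8.9] = [19.000,23.800,38.000]
diag = √(27.2²+28.9²+37.8²) = √3003.89 = 54.808


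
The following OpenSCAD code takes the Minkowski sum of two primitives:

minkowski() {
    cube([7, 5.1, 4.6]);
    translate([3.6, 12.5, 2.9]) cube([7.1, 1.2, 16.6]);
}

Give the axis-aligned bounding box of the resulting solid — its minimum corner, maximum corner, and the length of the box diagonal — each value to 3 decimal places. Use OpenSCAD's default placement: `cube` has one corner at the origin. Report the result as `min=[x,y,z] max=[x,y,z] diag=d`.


A = translate([3.6, 12.5, 2.9]) cube([7.1, 1.2, 16.6]) → bbox [3.6,12.5,2.9] .. [10.7,13.7,19.5]
B = cube([7, 5.1, 4.6]) → bbox [0,0,0] .. [7,5.1,4.6]
lo = A.lo+B.lo = [3.6+0, 12.5+0, 2.9+0] = [3.600,12.500,2.900]
hi = A.hi+B.hi = [10.7+7, 13.7+5.1, 19.5+4.6] = [17.700,18.800,24.100]
diag = √(14.1²+6.3²+21.2²) = √687.94 = 26.229

min=[3.600,12.500,2.900] max=[17.700,18.800,24.100] diag=26.229


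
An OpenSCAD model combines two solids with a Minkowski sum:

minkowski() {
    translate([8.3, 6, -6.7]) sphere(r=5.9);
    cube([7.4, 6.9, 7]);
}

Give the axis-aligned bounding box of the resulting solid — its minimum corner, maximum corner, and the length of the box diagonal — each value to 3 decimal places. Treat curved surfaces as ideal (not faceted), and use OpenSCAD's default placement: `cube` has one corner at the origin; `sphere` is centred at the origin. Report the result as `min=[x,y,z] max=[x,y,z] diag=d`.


min=[2.400,0.100,-12.600] max=[21.600,18.800,6.200] diag=32.738

A = translate([8.3, 6, -6.7]) sphere(r=5.9) → bbox [2.4,0.1,-12.6] .. [14.2,11.9,-0.8]
B = cube([7.4, 6.9, 7]) → bbox [0,0,0] .. [7.4,6.9,7]
lo = A.lo+B.lo = [2.4+0, 0.1+0, -12.6+0] = [2.400,0.100,-12.600]
hi = A.hi+B.hi = [14.2+7.4, 11.9+6.9, -0.8+7] = [21.600,18.800,6.200]
diag = √(19.2²+18.7²+18.8²) = √1071.77 = 32.738


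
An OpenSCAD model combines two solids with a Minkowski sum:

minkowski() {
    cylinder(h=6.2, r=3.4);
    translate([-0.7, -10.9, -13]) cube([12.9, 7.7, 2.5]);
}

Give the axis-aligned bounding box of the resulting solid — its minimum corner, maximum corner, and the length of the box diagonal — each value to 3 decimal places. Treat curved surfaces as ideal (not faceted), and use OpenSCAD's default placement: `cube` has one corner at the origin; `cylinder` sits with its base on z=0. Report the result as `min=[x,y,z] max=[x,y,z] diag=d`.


A = translate([-0.7, -10.9, -13]) cube([12.9, 7.7, 2.5]) → bbox [-0.7,-10.9,-13] .. [12.2,-3.2,-10.5]
B = cylinder(h=6.2, r=3.4) → bbox [-3.4,-3.4,0] .. [3.4,3.4,6.2]
lo = A.lo+B.lo = [-0.7-3.4, -10.9-3.4, -13+0] = [-4.100,-14.300,-13.000]
hi = A.hi+B.hi = [12.2+3.4, -3.2+3.4, -10.5+6.2] = [15.600,0.200,-4.300]
diag = √(19.7²+14.5²+8.7²) = √674.03 = 25.962

min=[-4.100,-14.300,-13.000] max=[15.600,0.200,-4.300] diag=25.962


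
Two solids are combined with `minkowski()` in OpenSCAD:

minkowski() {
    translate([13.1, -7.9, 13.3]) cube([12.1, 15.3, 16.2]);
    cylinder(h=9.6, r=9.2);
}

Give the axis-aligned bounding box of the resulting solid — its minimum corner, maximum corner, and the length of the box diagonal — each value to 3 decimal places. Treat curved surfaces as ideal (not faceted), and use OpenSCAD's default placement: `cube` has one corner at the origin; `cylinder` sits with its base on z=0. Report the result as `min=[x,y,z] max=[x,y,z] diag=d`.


A = translate([13.1, -7.9, 13.3]) cube([12.1, 15.3, 16.2]) → bbox [13.1,-7.9,13.3] .. [25.2,7.4,29.5]
B = cylinder(h=9.6, r=9.2) → bbox [-9.2,-9.2,0] .. [9.2,9.2,9.6]
lo = A.lo+B.lo = [13.1-9.2, -7.9-9.2, 13.3+0] = [3.900,-17.100,13.300]
hi = A.hi+B.hi = [25.2+9.2, 7.4+9.2, 29.5+9.6] = [34.400,16.600,39.100]
diag = √(30.5²+33.7²+25.8²) = √2731.58 = 52.265

min=[3.900,-17.100,13.300] max=[34.400,16.600,39.100] diag=52.265


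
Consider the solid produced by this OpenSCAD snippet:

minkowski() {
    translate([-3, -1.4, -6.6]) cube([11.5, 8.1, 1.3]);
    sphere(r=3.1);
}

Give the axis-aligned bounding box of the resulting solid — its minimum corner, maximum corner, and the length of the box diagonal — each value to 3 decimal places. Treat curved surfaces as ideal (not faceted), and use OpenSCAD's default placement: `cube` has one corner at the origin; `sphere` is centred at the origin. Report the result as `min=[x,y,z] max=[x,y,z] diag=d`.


A = translate([-3, -1.4, -6.6]) cube([11.5, 8.1, 1.3]) → bbox [-3,-1.4,-6.6] .. [8.5,6.7,-5.3]
B = sphere(r=3.1) → bbox [-3.1,-3.1,-3.1] .. [3.1,3.1,3.1]
lo = A.lo+B.lo = [-3-3.1, -1.4-3.1, -6.6-3.1] = [-6.100,-4.500,-9.700]
hi = A.hi+B.hi = [8.5+3.1, 6.7+3.1, -5.3+3.1] = [11.600,9.800,-2.200]
diag = √(17.7²+14.3²+7.5²) = √574.03 = 23.959

min=[-6.100,-4.500,-9.700] max=[11.600,9.800,-2.200] diag=23.959


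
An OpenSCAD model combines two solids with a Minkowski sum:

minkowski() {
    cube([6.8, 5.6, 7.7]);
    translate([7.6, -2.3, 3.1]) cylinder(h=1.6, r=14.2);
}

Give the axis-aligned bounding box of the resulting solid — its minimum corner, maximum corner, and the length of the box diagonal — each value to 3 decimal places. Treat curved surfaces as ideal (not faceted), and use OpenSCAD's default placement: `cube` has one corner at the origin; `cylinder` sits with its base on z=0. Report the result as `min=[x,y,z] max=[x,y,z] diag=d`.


min=[-6.600,-16.500,3.100] max=[28.600,17.500,12.400] diag=49.815

A = translate([7.6, -2.3, 3.1]) cylinder(h=1.6, r=14.2) → bbox [-6.6,-16.5,3.1] .. [21.8,11.9,4.7]
B = cube([6.8, 5.6, 7.7]) → bbox [0,0,0] .. [6.8,5.6,7.7]
lo = A.lo+B.lo = [-6.6+0, -16.5+0, 3.1+0] = [-6.600,-16.500,3.100]
hi = A.hi+B.hi = [21.8+6.8, 11.9+5.6, 4.7+7.7] = [28.600,17.500,12.400]
diag = √(35.2²+34²+9.3²) = √2481.53 = 49.815


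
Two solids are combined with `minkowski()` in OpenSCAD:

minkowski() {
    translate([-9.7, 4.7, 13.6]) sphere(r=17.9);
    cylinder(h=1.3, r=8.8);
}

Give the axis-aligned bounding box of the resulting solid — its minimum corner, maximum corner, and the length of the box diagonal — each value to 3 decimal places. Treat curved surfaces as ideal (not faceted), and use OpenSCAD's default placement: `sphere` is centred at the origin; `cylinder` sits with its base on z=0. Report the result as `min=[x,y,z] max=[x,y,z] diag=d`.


min=[-36.400,-22.000,-4.300] max=[17.000,31.400,32.800] diag=84.140

A = translate([-9.7, 4.7, 13.6]) sphere(r=17.9) → bbox [-27.6,-13.2,-4.3] .. [8.2,22.6,31.5]
B = cylinder(h=1.3, r=8.8) → bbox [-8.8,-8.8,0] .. [8.8,8.8,1.3]
lo = A.lo+B.lo = [-27.6-8.8, -13.2-8.8, -4.3+0] = [-36.400,-22.000,-4.300]
hi = A.hi+B.hi = [8.2+8.8, 22.6+8.8, 31.5+1.3] = [17.000,31.400,32.800]
diag = √(53.4²+53.4²+37.1²) = √7079.53 = 84.140


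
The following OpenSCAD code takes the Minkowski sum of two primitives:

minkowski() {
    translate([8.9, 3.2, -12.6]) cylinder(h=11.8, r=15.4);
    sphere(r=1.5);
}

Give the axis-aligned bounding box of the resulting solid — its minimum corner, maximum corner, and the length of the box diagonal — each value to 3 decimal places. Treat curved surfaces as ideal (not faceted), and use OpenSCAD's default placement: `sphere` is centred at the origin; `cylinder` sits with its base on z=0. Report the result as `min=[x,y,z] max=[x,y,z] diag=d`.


min=[-8.000,-13.700,-14.100] max=[25.800,20.100,0.700] diag=50.039

A = translate([8.9, 3.2, -12.6]) cylinder(h=11.8, r=15.4) → bbox [-6.5,-12.2,-12.6] .. [24.3,18.6,-0.8]
B = sphere(r=1.5) → bbox [-1.5,-1.5,-1.5] .. [1.5,1.5,1.5]
lo = A.lo+B.lo = [-6.5-1.5, -12.2-1.5, -12.6-1.5] = [-8.000,-13.700,-14.100]
hi = A.hi+B.hi = [24.3+1.5, 18.6+1.5, -0.8+1.5] = [25.800,20.100,0.700]
diag = √(33.8²+33.8²+14.8²) = √2503.92 = 50.039


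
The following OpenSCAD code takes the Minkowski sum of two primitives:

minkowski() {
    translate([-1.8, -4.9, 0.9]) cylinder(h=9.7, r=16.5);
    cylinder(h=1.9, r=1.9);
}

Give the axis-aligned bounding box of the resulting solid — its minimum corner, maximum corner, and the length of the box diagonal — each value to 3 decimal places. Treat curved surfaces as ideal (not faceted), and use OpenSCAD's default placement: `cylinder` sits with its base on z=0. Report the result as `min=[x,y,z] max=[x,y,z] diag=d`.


min=[-20.200,-23.300,0.900] max=[16.600,13.500,12.500] diag=53.320

A = translate([-1.8, -4.9, 0.9]) cylinder(h=9.7, r=16.5) → bbox [-18.3,-21.4,0.9] .. [14.7,11.6,10.6]
B = cylinder(h=1.9, r=1.9) → bbox [-1.9,-1.9,0] .. [1.9,1.9,1.9]
lo = A.lo+B.lo = [-18.3-1.9, -21.4-1.9, 0.9+0] = [-20.200,-23.300,0.900]
hi = A.hi+B.hi = [14.7+1.9, 11.6+1.9, 10.6+1.9] = [16.600,13.500,12.500]
diag = √(36.8²+36.8²+11.6²) = √2843.04 = 53.320


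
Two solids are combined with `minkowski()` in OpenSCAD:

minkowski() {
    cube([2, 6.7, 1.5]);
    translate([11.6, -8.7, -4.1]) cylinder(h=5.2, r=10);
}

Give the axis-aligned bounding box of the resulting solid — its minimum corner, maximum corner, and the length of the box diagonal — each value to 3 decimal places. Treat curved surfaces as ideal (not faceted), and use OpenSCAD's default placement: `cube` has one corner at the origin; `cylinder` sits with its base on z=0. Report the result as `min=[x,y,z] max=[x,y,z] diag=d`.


min=[1.600,-18.700,-4.100] max=[23.600,8.000,2.600] diag=35.239

A = translate([11.6, -8.7, -4.1]) cylinder(h=5.2, r=10) → bbox [1.6,-18.7,-4.1] .. [21.6,1.3,1.1]
B = cube([2, 6.7, 1.5]) → bbox [0,0,0] .. [2,6.7,1.5]
lo = A.lo+B.lo = [1.6+0, -18.7+0, -4.1+0] = [1.600,-18.700,-4.100]
hi = A.hi+B.hi = [21.6+2, 1.3+6.7, 1.1+1.5] = [23.600,8.000,2.600]
diag = √(22²+26.7²+6.7²) = √1241.78 = 35.239


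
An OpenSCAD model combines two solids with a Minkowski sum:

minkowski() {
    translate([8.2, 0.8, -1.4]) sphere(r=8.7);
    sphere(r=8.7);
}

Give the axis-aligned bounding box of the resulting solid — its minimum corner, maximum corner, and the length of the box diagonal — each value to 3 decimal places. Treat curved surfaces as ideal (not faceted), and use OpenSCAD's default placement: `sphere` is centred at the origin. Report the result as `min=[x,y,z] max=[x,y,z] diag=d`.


min=[-9.200,-16.600,-18.800] max=[25.600,18.200,16.000] diag=60.275

A = translate([8.2, 0.8, -1.4]) sphere(r=8.7) → bbox [-0.5,-7.9,-10.1] .. [16.9,9.5,7.3]
B = sphere(r=8.7) → bbox [-8.7,-8.7,-8.7] .. [8.7,8.7,8.7]
lo = A.lo+B.lo = [-0.5-8.7, -7.9-8.7, -10.1-8.7] = [-9.200,-16.600,-18.800]
hi = A.hi+B.hi = [16.9+8.7, 9.5+8.7, 7.3+8.7] = [25.600,18.200,16.000]
diag = √(34.8²+34.8²+34.8²) = √3633.12 = 60.275


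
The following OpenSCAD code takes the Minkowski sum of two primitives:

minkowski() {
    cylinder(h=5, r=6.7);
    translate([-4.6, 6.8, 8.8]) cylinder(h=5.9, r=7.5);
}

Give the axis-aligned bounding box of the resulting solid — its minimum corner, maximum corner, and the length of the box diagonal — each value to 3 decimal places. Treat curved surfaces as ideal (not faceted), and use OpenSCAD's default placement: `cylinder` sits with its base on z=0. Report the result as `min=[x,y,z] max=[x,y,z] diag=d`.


min=[-18.800,-7.400,8.800] max=[9.600,21.000,19.700] diag=41.616

A = translate([-4.6, 6.8, 8.8]) cylinder(h=5.9, r=7.5) → bbox [-12.1,-0.7,8.8] .. [2.9,14.3,14.7]
B = cylinder(h=5, r=6.7) → bbox [-6.7,-6.7,0] .. [6.7,6.7,5]
lo = A.lo+B.lo = [-12.1-6.7, -0.7-6.7, 8.8+0] = [-18.800,-7.400,8.800]
hi = A.hi+B.hi = [2.9+6.7, 14.3+6.7, 14.7+5] = [9.600,21.000,19.700]
diag = √(28.4²+28.4²+10.9²) = √1731.93 = 41.616


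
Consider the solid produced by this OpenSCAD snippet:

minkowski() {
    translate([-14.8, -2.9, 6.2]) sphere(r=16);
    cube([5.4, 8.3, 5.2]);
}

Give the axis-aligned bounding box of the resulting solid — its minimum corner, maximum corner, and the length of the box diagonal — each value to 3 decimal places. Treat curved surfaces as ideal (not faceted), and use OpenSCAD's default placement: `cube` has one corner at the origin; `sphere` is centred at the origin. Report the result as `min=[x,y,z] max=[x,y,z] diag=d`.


A = translate([-14.8, -2.9, 6.2]) sphere(r=16) → bbox [-30.8,-18.9,-9.8] .. [1.2,13.1,22.2]
B = cube([5.4, 8.3, 5.2]) → bbox [0,0,0] .. [5.4,8.3,5.2]
lo = A.lo+B.lo = [-30.8+0, -18.9+0, -9.8+0] = [-30.800,-18.900,-9.800]
hi = A.hi+B.hi = [1.2+5.4, 13.1+8.3, 22.2+5.2] = [6.600,21.400,27.400]
diag = √(37.4²+40.3²+37.2²) = √4406.69 = 66.383

min=[-30.800,-18.900,-9.800] max=[6.600,21.400,27.400] diag=66.383


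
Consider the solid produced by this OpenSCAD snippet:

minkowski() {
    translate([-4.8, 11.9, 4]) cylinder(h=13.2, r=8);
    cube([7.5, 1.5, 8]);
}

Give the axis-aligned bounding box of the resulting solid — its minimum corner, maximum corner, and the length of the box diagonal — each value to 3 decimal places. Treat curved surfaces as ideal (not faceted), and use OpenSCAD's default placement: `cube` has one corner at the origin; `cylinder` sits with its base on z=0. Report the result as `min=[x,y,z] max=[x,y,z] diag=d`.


A = translate([-4.8, 11.9, 4]) cylinder(h=13.2, r=8) → bbox [-12.8,3.9,4] .. [3.2,19.9,17.2]
B = cube([7.5, 1.5, 8]) → bbox [0,0,0] .. [7.5,1.5,8]
lo = A.lo+B.lo = [-12.8+0, 3.9+0, 4+0] = [-12.800,3.900,4.000]
hi = A.hi+B.hi = [3.2+7.5, 19.9+1.5, 17.2+8] = [10.700,21.400,25.200]
diag = √(23.5²+17.5²+21.2²) = √1307.94 = 36.165

min=[-12.800,3.900,4.000] max=[10.700,21.400,25.200] diag=36.165


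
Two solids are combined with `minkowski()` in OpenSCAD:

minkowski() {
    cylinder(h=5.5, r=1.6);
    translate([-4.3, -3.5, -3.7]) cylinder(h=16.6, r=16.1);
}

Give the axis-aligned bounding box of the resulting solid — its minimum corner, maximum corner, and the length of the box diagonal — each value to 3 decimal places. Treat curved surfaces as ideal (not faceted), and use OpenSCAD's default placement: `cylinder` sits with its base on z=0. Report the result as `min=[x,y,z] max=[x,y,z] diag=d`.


A = translate([-4.3, -3.5, -3.7]) cylinder(h=16.6, r=16.1) → bbox [-20.4,-19.6,-3.7] .. [11.8,12.6,12.9]
B = cylinder(h=5.5, r=1.6) → bbox [-1.6,-1.6,0] .. [1.6,1.6,5.5]
lo = A.lo+B.lo = [-20.4-1.6, -19.6-1.6, -3.7+0] = [-22.000,-21.200,-3.700]
hi = A.hi+B.hi = [11.8+1.6, 12.6+1.6, 12.9+5.5] = [13.400,14.200,18.400]
diag = √(35.4²+35.4²+22.1²) = √2994.73 = 54.724

min=[-22.000,-21.200,-3.700] max=[13.400,14.200,18.400] diag=54.724


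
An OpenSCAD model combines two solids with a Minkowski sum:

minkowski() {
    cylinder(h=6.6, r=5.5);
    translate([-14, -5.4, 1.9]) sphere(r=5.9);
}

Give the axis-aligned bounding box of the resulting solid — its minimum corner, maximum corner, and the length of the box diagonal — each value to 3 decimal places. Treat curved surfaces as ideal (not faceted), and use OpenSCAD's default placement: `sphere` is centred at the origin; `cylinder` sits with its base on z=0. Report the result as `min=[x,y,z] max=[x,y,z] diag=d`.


min=[-25.400,-16.800,-4.000] max=[-2.600,6.000,14.400] diag=37.125

A = translate([-14, -5.4, 1.9]) sphere(r=5.9) → bbox [-19.9,-11.3,-4] .. [-8.1,0.5,7.8]
B = cylinder(h=6.6, r=5.5) → bbox [-5.5,-5.5,0] .. [5.5,5.5,6.6]
lo = A.lo+B.lo = [-19.9-5.5, -11.3-5.5, -4+0] = [-25.400,-16.800,-4.000]
hi = A.hi+B.hi = [-8.1+5.5, 0.5+5.5, 7.8+6.6] = [-2.600,6.000,14.400]
diag = √(22.8²+22.8²+18.4²) = √1378.24 = 37.125


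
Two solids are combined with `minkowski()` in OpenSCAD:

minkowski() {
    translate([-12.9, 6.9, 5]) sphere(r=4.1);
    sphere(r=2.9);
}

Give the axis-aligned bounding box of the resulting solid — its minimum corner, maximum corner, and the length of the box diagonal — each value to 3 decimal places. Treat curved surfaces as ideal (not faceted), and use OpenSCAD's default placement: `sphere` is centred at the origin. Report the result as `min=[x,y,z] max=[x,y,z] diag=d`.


A = translate([-12.9, 6.9, 5]) sphere(r=4.1) → bbox [-17,2.8,0.9] .. [-8.8,11,9.1]
B = sphere(r=2.9) → bbox [-2.9,-2.9,-2.9] .. [2.9,2.9,2.9]
lo = A.lo+B.lo = [-17-2.9, 2.8-2.9, 0.9-2.9] = [-19.900,-0.100,-2.000]
hi = A.hi+B.hi = [-8.8+2.9, 11+2.9, 9.1+2.9] = [-5.900,13.900,12.000]
diag = √(14²+14²+14²) = √588 = 24.249

min=[-19.900,-0.100,-2.000] max=[-5.900,13.900,12.000] diag=24.249


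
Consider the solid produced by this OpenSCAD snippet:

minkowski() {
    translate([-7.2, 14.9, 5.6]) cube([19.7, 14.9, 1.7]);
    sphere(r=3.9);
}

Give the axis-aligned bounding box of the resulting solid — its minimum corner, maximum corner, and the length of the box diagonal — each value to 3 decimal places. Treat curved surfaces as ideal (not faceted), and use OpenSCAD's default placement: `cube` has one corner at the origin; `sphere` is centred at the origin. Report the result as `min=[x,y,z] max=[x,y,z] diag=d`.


A = translate([-7.2, 14.9, 5.6]) cube([19.7, 14.9, 1.7]) → bbox [-7.2,14.9,5.6] .. [12.5,29.8,7.3]
B = sphere(r=3.9) → bbox [-3.9,-3.9,-3.9] .. [3.9,3.9,3.9]
lo = A.lo+B.lo = [-7.2-3.9, 14.9-3.9, 5.6-3.9] = [-11.100,11.000,1.700]
hi = A.hi+B.hi = [12.5+3.9, 29.8+3.9, 7.3+3.9] = [16.400,33.700,11.200]
diag = √(27.5²+22.7²+9.5²) = √1361.79 = 36.902

min=[-11.100,11.000,1.700] max=[16.400,33.700,11.200] diag=36.902


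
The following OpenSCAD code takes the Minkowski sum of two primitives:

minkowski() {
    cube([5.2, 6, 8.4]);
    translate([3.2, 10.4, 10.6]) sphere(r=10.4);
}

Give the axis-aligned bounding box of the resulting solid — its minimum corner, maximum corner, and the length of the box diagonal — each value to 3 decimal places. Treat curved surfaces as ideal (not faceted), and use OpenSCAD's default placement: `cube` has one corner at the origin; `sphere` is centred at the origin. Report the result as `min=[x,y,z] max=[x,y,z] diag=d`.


A = translate([3.2, 10.4, 10.6]) sphere(r=10.4) → bbox [-7.2,0,0.2] .. [13.6,20.8,21]
B = cube([5.2, 6, 8.4]) → bbox [0,0,0] .. [5.2,6,8.4]
lo = A.lo+B.lo = [-7.2+0, 0+0, 0.2+0] = [-7.200,0.000,0.200]
hi = A.hi+B.hi = [13.6+5.2, 20.8+6, 21+8.4] = [18.800,26.800,29.400]
diag = √(26²+26.8²+29.2²) = √2246.88 = 47.401

min=[-7.200,0.000,0.200] max=[18.800,26.800,29.400] diag=47.401
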